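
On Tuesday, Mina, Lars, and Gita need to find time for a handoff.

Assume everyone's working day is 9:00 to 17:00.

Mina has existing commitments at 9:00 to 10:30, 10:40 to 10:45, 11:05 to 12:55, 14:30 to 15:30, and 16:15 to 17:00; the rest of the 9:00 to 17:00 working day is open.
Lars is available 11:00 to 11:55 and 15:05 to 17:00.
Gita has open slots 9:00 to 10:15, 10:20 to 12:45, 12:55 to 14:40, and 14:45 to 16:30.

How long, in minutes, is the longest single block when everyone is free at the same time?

45 minutes

Mina free within 09:00–17:00: 10:30–10:40, 10:45–11:05, 12:55–14:30, 15:30–16:15.
Mina ∩ Lars: 11:00–11:05, 15:30–16:15.
Mina ∩ Lars ∩ Gita: 11:00–11:05, 15:30–16:15.
Common window lengths: 5, 45 min; longest is 45.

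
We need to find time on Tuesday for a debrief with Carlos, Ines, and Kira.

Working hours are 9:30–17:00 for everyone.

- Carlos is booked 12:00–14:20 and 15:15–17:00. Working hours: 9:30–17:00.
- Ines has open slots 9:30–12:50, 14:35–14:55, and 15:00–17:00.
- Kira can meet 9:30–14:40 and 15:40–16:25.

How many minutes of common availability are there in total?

155 minutes

Carlos free within 09:30–17:00: 09:30–12:00, 14:20–15:15.
Carlos ∩ Ines: 09:30–12:00, 14:35–14:55, 15:00–15:15.
Carlos ∩ Ines ∩ Kira: 09:30–12:00, 14:35–14:40.
Total common minutes: 150 + 5 = 155.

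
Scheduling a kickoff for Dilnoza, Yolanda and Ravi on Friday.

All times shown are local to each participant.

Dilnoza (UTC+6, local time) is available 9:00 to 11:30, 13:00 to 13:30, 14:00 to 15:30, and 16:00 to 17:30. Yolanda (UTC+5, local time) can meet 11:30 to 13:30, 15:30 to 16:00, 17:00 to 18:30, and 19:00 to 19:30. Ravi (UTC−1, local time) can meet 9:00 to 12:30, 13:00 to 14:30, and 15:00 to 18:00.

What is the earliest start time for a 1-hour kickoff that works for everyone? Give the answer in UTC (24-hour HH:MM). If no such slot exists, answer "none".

none

Dilnoza → UTC: 03:00–05:30, 07:00–07:30, 08:00–09:30, 10:00–11:30.
Yolanda → UTC: 06:30–08:30, 10:30–11:00, 12:00–13:30, 14:00–14:30.
Ravi → UTC: 10:00–13:30, 14:00–15:30, 16:00–19:00.
Dilnoza ∩ Yolanda: 07:00–07:30, 08:00–08:30, 10:30–11:00.
Dilnoza ∩ Yolanda ∩ Ravi: 10:30–11:00.
Windows ≥ 60 min: (none).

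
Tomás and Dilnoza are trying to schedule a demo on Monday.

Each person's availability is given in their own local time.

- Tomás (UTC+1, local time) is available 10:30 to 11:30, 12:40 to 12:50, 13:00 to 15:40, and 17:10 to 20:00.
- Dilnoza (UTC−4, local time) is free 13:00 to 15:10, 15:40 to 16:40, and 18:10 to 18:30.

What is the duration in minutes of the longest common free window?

Tomás → UTC: 09:30–10:30, 11:40–11:50, 12:00–14:40, 16:10–19:00.
Dilnoza → UTC: 17:00–19:10, 19:40–20:40, 22:10–22:30.
Tomás ∩ Dilnoza: 17:00–19:00.
Single common window of 120 minutes.

120 minutes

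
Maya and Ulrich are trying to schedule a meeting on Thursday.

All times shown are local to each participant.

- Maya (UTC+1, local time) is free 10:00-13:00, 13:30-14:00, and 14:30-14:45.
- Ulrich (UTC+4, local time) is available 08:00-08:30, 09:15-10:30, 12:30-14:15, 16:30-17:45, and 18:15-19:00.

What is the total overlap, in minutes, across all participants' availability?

Maya → UTC: 09:00–12:00, 12:30–13:00, 13:30–13:45.
Ulrich → UTC: 04:00–04:30, 05:15–06:30, 08:30–10:15, 12:30–13:45, 14:15–15:00.
Maya ∩ Ulrich: 09:00–10:15, 12:30–13:00, 13:30–13:45.
Total common minutes: 75 + 30 + 15 = 120.

120 minutes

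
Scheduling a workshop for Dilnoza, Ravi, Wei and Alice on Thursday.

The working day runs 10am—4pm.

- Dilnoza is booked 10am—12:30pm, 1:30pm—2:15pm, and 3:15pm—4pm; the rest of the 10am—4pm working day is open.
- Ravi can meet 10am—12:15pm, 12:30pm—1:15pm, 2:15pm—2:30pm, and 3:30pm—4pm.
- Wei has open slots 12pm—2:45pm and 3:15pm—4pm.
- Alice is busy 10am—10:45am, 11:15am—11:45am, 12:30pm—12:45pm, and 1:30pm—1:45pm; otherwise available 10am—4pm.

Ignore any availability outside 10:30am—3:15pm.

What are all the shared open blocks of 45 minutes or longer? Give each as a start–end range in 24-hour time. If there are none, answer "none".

Dilnoza free within 10:00–16:00: 12:30–13:30, 14:15–15:15.
Alice free within 10:00–16:00: 10:45–11:15, 11:45–12:30, 12:45–13:30, 13:45–16:00.
Dilnoza ∩ Ravi: 12:30–13:15, 14:15–14:30.
Dilnoza ∩ Ravi ∩ Wei: 12:30–13:15, 14:15–14:30.
Dilnoza ∩ Ravi ∩ Wei ∩ Alice: 12:45–13:15, 14:15–14:30.
Restricted to 10:30–15:15: 12:45–13:15, 14:15–14:30.
Windows ≥ 45 min: (none).

none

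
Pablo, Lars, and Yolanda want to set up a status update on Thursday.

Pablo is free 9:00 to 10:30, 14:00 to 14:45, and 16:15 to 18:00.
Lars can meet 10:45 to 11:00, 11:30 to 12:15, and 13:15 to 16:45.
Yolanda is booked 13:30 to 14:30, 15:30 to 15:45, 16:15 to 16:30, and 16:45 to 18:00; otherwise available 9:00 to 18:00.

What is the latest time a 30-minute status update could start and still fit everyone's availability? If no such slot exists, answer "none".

none

Yolanda free within 09:00–18:00: 09:00–13:30, 14:30–15:30, 15:45–16:15, 16:30–16:45.
Pablo ∩ Lars: 14:00–14:45, 16:15–16:45.
Pablo ∩ Lars ∩ Yolanda: 14:30–14:45, 16:30–16:45.
Windows ≥ 30 min: (none).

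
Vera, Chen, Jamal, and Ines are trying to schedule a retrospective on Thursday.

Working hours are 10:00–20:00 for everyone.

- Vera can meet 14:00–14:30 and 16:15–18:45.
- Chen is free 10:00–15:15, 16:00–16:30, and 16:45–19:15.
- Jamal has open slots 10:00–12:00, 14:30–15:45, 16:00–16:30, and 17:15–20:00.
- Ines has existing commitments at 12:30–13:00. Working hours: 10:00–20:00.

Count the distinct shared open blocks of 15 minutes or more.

2

Ines free within 10:00–20:00: 10:00–12:30, 13:00–20:00.
Vera ∩ Chen: 14:00–14:30, 16:15–16:30, 16:45–18:45.
Vera ∩ Chen ∩ Jamal: 16:15–16:30, 17:15–18:45.
Vera ∩ Chen ∩ Jamal ∩ Ines: 16:15–16:30, 17:15–18:45.
Windows ≥ 15 min: 16:15–16:30, 17:15–18:45.
That's 2 windows.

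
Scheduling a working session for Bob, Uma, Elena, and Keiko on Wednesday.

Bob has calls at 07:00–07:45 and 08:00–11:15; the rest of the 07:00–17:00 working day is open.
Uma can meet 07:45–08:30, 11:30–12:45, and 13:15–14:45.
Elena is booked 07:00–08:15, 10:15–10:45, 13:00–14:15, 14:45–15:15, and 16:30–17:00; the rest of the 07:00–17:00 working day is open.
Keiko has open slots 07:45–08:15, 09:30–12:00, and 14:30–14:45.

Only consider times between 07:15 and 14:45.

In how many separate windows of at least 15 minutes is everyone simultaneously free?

Bob free within 07:00–17:00: 07:45–08:00, 11:15–17:00.
Elena free within 07:00–17:00: 08:15–10:15, 10:45–13:00, 14:15–14:45, 15:15–16:30.
Bob ∩ Uma: 07:45–08:00, 11:30–12:45, 13:15–14:45.
Bob ∩ Uma ∩ Elena: 11:30–12:45, 14:15–14:45.
Bob ∩ Uma ∩ Elena ∩ Keiko: 11:30–12:00, 14:30–14:45.
Restricted to 07:15–14:45: 11:30–12:00, 14:30–14:45.
Windows ≥ 15 min: 11:30–12:00, 14:30–14:45.
That's 2 windows.

2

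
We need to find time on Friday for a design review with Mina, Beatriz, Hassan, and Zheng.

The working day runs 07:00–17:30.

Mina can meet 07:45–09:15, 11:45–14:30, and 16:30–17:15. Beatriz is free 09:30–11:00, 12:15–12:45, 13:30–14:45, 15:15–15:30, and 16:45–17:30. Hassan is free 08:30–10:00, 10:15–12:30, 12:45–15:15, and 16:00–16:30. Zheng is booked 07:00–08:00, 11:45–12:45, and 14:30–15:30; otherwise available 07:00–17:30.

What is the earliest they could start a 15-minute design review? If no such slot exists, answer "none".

Zheng free within 07:00–17:30: 08:00–11:45, 12:45–14:30, 15:30–17:30.
Mina ∩ Beatriz: 12:15–12:45, 13:30–14:30, 16:45–17:15.
Mina ∩ Beatriz ∩ Hassan: 12:15–12:30, 13:30–14:30.
Mina ∩ Beatriz ∩ Hassan ∩ Zheng: 13:30–14:30.
Windows ≥ 15 min: 13:30–14:30.
Earliest such window starts at 13:30.

13:30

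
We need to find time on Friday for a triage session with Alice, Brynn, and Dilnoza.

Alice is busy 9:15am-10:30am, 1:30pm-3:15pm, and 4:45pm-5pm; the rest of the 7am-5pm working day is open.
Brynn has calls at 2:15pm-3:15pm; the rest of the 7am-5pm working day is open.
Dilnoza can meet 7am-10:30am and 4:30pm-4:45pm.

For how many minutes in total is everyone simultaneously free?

Alice free within 07:00–17:00: 07:00–09:15, 10:30–13:30, 15:15–16:45.
Brynn free within 07:00–17:00: 07:00–14:15, 15:15–17:00.
Alice ∩ Brynn: 07:00–09:15, 10:30–13:30, 15:15–16:45.
Alice ∩ Brynn ∩ Dilnoza: 07:00–09:15, 16:30–16:45.
Total common minutes: 135 + 15 = 150.

150 minutes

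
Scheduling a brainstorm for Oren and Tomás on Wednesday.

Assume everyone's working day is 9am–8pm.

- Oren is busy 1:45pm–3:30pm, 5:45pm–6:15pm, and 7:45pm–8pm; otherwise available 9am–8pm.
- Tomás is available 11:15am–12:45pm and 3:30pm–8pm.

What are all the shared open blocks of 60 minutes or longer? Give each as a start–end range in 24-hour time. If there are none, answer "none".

Oren free within 09:00–20:00: 09:00–13:45, 15:30–17:45, 18:15–19:45.
Oren ∩ Tomás: 11:15–12:45, 15:30–17:45, 18:15–19:45.
Windows ≥ 60 min: 11:15–12:45, 15:30–17:45, 18:15–19:45.

11:15–12:45, 15:30–17:45, 18:15–19:45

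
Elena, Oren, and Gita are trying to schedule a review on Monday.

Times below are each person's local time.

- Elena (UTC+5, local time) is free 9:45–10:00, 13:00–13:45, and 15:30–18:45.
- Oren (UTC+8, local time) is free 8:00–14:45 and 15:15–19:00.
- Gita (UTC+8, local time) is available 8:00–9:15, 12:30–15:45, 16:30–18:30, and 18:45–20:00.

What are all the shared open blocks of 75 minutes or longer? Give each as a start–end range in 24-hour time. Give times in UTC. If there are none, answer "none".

none

Elena → UTC: 04:45–05:00, 08:00–08:45, 10:30–13:45.
Oren → UTC: 00:00–06:45, 07:15–11:00.
Gita → UTC: 00:00–01:15, 04:30–07:45, 08:30–10:30, 10:45–12:00.
Elena ∩ Oren: 04:45–05:00, 08:00–08:45, 10:30–11:00.
Elena ∩ Oren ∩ Gita: 04:45–05:00, 08:30–08:45, 10:45–11:00.
Windows ≥ 75 min: (none).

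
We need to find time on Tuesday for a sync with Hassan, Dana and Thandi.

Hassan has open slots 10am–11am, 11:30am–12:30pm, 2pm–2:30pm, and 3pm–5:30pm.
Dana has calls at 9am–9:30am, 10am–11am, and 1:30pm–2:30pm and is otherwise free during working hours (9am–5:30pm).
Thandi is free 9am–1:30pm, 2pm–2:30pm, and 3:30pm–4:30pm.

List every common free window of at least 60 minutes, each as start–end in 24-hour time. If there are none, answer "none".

11:30–12:30, 15:30–16:30

Dana free within 09:00–17:30: 09:30–10:00, 11:00–13:30, 14:30–17:30.
Hassan ∩ Dana: 11:30–12:30, 15:00–17:30.
Hassan ∩ Dana ∩ Thandi: 11:30–12:30, 15:30–16:30.
Windows ≥ 60 min: 11:30–12:30, 15:30–16:30.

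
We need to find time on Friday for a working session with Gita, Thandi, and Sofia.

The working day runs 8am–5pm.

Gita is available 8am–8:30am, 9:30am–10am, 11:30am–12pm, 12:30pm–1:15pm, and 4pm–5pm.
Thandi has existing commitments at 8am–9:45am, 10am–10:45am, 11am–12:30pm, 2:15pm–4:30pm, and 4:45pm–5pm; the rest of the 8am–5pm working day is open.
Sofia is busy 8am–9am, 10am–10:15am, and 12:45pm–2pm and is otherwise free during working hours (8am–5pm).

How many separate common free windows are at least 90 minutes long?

Thandi free within 08:00–17:00: 09:45–10:00, 10:45–11:00, 12:30–14:15, 16:30–16:45.
Sofia free within 08:00–17:00: 09:00–10:00, 10:15–12:45, 14:00–17:00.
Gita ∩ Thandi: 09:45–10:00, 12:30–13:15, 16:30–16:45.
Gita ∩ Thandi ∩ Sofia: 09:45–10:00, 12:30–12:45, 16:30–16:45.
Windows ≥ 90 min: (none).
That's 0 windows.

0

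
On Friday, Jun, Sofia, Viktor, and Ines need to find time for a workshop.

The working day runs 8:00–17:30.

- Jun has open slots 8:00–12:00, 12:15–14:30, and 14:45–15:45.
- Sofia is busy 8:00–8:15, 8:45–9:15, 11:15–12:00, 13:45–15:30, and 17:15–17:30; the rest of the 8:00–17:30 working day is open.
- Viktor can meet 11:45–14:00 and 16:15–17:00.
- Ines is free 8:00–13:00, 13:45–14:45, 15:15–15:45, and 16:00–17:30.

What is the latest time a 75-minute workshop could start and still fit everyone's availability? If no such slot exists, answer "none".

none

Sofia free within 08:00–17:30: 08:15–08:45, 09:15–11:15, 12:00–13:45, 15:30–17:15.
Jun ∩ Sofia: 08:15–08:45, 09:15–11:15, 12:15–13:45, 15:30–15:45.
Jun ∩ Sofia ∩ Viktor: 12:15–13:45.
Jun ∩ Sofia ∩ Viktor ∩ Ines: 12:15–13:00.
Windows ≥ 75 min: (none).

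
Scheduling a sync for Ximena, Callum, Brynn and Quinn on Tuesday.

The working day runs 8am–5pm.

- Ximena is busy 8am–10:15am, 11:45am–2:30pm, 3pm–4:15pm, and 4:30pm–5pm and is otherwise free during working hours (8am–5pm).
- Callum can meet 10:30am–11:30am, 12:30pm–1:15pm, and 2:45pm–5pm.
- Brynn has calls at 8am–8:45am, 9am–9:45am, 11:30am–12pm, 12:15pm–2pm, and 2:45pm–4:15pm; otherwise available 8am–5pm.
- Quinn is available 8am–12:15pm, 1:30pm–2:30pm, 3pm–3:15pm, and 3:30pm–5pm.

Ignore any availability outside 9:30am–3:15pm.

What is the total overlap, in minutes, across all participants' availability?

Ximena free within 08:00–17:00: 10:15–11:45, 14:30–15:00, 16:15–16:30.
Brynn free within 08:00–17:00: 08:45–09:00, 09:45–11:30, 12:00–12:15, 14:00–14:45, 16:15–17:00.
Ximena ∩ Callum: 10:30–11:30, 14:45–15:00, 16:15–16:30.
Ximena ∩ Callum ∩ Brynn: 10:30–11:30, 16:15–16:30.
Ximena ∩ Callum ∩ Brynn ∩ Quinn: 10:30–11:30, 16:15–16:30.
Restricted to 09:30–15:15: 10:30–11:30.
Total common minutes: 60.

60 minutes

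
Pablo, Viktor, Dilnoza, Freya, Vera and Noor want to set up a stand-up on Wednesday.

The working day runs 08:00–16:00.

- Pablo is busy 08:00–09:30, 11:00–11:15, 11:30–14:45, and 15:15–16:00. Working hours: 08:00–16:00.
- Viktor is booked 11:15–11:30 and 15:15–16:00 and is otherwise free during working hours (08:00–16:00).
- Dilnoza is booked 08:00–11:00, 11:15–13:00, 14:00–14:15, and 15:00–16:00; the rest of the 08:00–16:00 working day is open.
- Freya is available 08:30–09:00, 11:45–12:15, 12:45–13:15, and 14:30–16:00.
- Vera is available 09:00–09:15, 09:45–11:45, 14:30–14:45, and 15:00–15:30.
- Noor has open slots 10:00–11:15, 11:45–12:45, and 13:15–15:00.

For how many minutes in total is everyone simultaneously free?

0 minutes

Pablo free within 08:00–16:00: 09:30–11:00, 11:15–11:30, 14:45–15:15.
Viktor free within 08:00–16:00: 08:00–11:15, 11:30–15:15.
Dilnoza free within 08:00–16:00: 11:00–11:15, 13:00–14:00, 14:15–15:00.
Pablo ∩ Viktor: 09:30–11:00, 14:45–15:15.
Pablo ∩ Viktor ∩ Dilnoza: 14:45–15:00.
Pablo ∩ Viktor ∩ Dilnoza ∩ Freya: 14:45–15:00.
Pablo ∩ Viktor ∩ Dilnoza ∩ Freya ∩ Vera: (none).
Pablo ∩ Viktor ∩ Dilnoza ∩ Freya ∩ Vera ∩ Noor: (none).
Total common minutes: 0.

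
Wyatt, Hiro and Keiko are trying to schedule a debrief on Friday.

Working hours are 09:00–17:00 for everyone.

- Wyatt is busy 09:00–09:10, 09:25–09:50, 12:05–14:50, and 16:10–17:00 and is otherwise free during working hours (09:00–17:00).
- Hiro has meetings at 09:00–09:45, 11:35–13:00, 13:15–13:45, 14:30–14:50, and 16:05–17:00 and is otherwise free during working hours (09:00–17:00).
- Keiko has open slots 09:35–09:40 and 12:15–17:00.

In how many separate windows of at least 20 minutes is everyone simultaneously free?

Wyatt free within 09:00–17:00: 09:10–09:25, 09:50–12:05, 14:50–16:10.
Hiro free within 09:00–17:00: 09:45–11:35, 13:00–13:15, 13:45–14:30, 14:50–16:05.
Wyatt ∩ Hiro: 09:50–11:35, 14:50–16:05.
Wyatt ∩ Hiro ∩ Keiko: 14:50–16:05.
Windows ≥ 20 min: 14:50–16:05.
That's 1 window.

1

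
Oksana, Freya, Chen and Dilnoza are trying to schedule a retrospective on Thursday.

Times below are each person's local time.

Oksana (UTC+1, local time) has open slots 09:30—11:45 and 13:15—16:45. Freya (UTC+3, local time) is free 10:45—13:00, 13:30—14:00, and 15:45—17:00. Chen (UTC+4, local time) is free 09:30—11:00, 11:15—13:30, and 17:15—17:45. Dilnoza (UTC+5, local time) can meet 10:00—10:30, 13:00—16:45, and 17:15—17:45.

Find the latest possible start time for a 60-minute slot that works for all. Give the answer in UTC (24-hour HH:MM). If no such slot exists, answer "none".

08:30

Oksana → UTC: 08:30–10:45, 12:15–15:45.
Freya → UTC: 07:45–10:00, 10:30–11:00, 12:45–14:00.
Chen → UTC: 05:30–07:00, 07:15–09:30, 13:15–13:45.
Dilnoza → UTC: 05:00–05:30, 08:00–11:45, 12:15–12:45.
Oksana ∩ Freya: 08:30–10:00, 10:30–10:45, 12:45–14:00.
Oksana ∩ Freya ∩ Chen: 08:30–09:30, 13:15–13:45.
Oksana ∩ Freya ∩ Chen ∩ Dilnoza: 08:30–09:30.
Windows ≥ 60 min: 08:30–09:30.
Latest start in the last window 08:30–09:30 is 09:30 − 60 min = 08:30.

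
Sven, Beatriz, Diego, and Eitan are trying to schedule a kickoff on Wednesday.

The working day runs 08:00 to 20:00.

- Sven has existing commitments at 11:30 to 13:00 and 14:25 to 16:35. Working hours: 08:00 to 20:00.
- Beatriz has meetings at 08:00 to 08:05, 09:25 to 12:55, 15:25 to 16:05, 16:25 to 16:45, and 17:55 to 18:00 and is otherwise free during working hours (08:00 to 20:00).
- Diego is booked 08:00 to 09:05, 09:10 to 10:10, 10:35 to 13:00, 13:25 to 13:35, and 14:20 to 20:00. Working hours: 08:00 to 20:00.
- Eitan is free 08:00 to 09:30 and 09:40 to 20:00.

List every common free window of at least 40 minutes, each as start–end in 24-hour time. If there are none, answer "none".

13:35–14:20

Sven free within 08:00–20:00: 08:00–11:30, 13:00–14:25, 16:35–20:00.
Beatriz free within 08:00–20:00: 08:05–09:25, 12:55–15:25, 16:05–16:25, 16:45–17:55, 18:00–20:00.
Diego free within 08:00–20:00: 09:05–09:10, 10:10–10:35, 13:00–13:25, 13:35–14:20.
Sven ∩ Beatriz: 08:05–09:25, 13:00–14:25, 16:45–17:55, 18:00–20:00.
Sven ∩ Beatriz ∩ Diego: 09:05–09:10, 13:00–13:25, 13:35–14:20.
Sven ∩ Beatriz ∩ Diego ∩ Eitan: 09:05–09:10, 13:00–13:25, 13:35–14:20.
Windows ≥ 40 min: 13:35–14:20.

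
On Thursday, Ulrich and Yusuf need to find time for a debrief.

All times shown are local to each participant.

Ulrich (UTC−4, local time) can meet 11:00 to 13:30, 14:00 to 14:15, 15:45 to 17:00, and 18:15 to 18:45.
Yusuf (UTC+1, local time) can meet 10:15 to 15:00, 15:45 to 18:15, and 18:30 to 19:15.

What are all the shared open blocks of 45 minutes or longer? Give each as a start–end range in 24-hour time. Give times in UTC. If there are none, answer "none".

Ulrich → UTC: 15:00–17:30, 18:00–18:15, 19:45–21:00, 22:15–22:45.
Yusuf → UTC: 09:15–14:00, 14:45–17:15, 17:30–18:15.
Ulrich ∩ Yusuf: 15:00–17:15, 18:00–18:15.
Windows ≥ 45 min: 15:00–17:15.

15:00–17:15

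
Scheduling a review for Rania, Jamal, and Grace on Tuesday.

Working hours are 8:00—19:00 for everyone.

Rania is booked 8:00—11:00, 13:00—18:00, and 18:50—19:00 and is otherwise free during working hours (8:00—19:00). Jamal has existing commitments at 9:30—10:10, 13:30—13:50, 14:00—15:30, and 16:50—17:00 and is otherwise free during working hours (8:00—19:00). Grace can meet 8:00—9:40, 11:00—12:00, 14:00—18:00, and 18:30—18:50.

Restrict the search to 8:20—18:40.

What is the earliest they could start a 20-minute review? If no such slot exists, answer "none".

Rania free within 08:00–19:00: 11:00–13:00, 18:00–18:50.
Jamal free within 08:00–19:00: 08:00–09:30, 10:10–13:30, 13:50–14:00, 15:30–16:50, 17:00–19:00.
Rania ∩ Jamal: 11:00–13:00, 18:00–18:50.
Rania ∩ Jamal ∩ Grace: 11:00–12:00, 18:30–18:50.
Restricted to 08:20–18:40: 11:00–12:00, 18:30–18:40.
Windows ≥ 20 min: 11:00–12:00.
Earliest such window starts at 11:00.

11:00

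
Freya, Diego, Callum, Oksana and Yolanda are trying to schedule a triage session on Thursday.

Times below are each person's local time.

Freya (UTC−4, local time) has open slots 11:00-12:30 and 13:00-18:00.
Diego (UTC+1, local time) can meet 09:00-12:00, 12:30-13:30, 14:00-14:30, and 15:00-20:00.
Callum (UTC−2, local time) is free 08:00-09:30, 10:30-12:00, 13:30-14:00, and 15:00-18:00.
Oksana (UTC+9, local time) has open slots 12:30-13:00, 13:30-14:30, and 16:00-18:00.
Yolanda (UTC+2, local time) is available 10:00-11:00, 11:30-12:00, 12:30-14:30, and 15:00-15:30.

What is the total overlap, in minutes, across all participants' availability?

Freya → UTC: 15:00–16:30, 17:00–22:00.
Diego → UTC: 08:00–11:00, 11:30–12:30, 13:00–13:30, 14:00–19:00.
Callum → UTC: 10:00–11:30, 12:30–14:00, 15:30–16:00, 17:00–20:00.
Oksana → UTC: 03:30–04:00, 04:30–05:30, 07:00–09:00.
Yolanda → UTC: 08:00–09:00, 09:30–10:00, 10:30–12:30, 13:00–13:30.
Freya ∩ Diego: 15:00–16:30, 17:00–19:00.
Freya ∩ Diego ∩ Callum: 15:30–16:00, 17:00–19:00.
Freya ∩ Diego ∩ Callum ∩ Oksana: (none).
Freya ∩ Diego ∩ Callum ∩ Oksana ∩ Yolanda: (none).
Total common minutes: 0.

0 minutes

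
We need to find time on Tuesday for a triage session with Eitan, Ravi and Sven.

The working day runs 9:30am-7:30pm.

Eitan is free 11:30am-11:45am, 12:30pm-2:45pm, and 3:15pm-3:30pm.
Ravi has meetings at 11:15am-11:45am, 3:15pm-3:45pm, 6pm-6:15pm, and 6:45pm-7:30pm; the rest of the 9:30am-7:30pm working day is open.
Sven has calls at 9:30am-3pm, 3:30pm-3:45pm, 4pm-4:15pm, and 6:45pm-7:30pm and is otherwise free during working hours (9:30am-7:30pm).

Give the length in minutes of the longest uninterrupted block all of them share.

Ravi free within 09:30–19:30: 09:30–11:15, 11:45–15:15, 15:45–18:00, 18:15–18:45.
Sven free within 09:30–19:30: 15:00–15:30, 15:45–16:00, 16:15–18:45.
Eitan ∩ Ravi: 12:30–14:45.
Eitan ∩ Ravi ∩ Sven: (none).
No common window.

0 minutes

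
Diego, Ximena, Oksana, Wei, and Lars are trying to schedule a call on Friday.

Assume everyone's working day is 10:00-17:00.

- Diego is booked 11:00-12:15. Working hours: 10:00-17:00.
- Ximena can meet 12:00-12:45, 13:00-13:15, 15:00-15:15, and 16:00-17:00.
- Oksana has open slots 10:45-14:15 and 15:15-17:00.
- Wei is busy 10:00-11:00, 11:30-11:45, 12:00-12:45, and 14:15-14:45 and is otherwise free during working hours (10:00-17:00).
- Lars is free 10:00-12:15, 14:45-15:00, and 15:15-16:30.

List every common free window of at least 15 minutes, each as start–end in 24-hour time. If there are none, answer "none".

16:00–16:30

Diego free within 10:00–17:00: 10:00–11:00, 12:15–17:00.
Wei free within 10:00–17:00: 11:00–11:30, 11:45–12:00, 12:45–14:15, 14:45–17:00.
Diego ∩ Ximena: 12:15–12:45, 13:00–13:15, 15:00–15:15, 16:00–17:00.
Diego ∩ Ximena ∩ Oksana: 12:15–12:45, 13:00–13:15, 16:00–17:00.
Diego ∩ Ximena ∩ Oksana ∩ Wei: 13:00–13:15, 16:00–17:00.
Diego ∩ Ximena ∩ Oksana ∩ Wei ∩ Lars: 16:00–16:30.
Windows ≥ 15 min: 16:00–16:30.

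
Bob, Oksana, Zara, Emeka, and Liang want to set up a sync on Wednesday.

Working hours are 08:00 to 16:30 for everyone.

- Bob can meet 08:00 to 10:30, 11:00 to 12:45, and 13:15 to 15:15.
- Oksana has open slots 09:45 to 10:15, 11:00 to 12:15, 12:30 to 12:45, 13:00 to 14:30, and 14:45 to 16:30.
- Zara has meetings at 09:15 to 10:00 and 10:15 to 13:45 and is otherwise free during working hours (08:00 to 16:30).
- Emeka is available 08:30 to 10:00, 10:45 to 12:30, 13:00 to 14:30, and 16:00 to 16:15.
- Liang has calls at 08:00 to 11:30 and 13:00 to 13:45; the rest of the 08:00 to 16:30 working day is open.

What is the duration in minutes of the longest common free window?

45 minutes

Zara free within 08:00–16:30: 08:00–09:15, 10:00–10:15, 13:45–16:30.
Liang free within 08:00–16:30: 11:30–13:00, 13:45–16:30.
Bob ∩ Oksana: 09:45–10:15, 11:00–12:15, 12:30–12:45, 13:15–14:30, 14:45–15:15.
Bob ∩ Oksana ∩ Zara: 10:00–10:15, 13:45–14:30, 14:45–15:15.
Bob ∩ Oksana ∩ Zara ∩ Emeka: 13:45–14:30.
Bob ∩ Oksana ∩ Zara ∩ Emeka ∩ Liang: 13:45–14:30.
Single common window of 45 minutes.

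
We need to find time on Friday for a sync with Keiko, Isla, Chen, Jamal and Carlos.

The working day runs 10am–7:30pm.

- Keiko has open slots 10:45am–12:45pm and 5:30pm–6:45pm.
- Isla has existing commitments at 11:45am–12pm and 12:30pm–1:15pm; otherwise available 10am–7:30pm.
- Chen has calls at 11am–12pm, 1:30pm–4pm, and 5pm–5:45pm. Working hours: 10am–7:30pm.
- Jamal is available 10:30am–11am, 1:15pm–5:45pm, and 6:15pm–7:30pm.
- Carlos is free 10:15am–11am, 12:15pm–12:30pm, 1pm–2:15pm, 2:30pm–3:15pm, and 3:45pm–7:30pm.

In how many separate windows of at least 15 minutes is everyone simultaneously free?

Isla free within 10:00–19:30: 10:00–11:45, 12:00–12:30, 13:15–19:30.
Chen free within 10:00–19:30: 10:00–11:00, 12:00–13:30, 16:00–17:00, 17:45–19:30.
Keiko ∩ Isla: 10:45–11:45, 12:00–12:30, 17:30–18:45.
Keiko ∩ Isla ∩ Chen: 10:45–11:00, 12:00–12:30, 17:45–18:45.
Keiko ∩ Isla ∩ Chen ∩ Jamal: 10:45–11:00, 18:15–18:45.
Keiko ∩ Isla ∩ Chen ∩ Jamal ∩ Carlos: 10:45–11:00, 18:15–18:45.
Windows ≥ 15 min: 10:45–11:00, 18:15–18:45.
That's 2 windows.

2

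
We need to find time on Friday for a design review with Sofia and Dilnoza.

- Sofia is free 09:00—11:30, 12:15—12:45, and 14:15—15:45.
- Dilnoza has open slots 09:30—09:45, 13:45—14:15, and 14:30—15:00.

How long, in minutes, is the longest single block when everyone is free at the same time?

30 minutes

Sofia ∩ Dilnoza: 09:30–09:45, 14:30–15:00.
Common window lengths: 15, 30 min; longest is 30.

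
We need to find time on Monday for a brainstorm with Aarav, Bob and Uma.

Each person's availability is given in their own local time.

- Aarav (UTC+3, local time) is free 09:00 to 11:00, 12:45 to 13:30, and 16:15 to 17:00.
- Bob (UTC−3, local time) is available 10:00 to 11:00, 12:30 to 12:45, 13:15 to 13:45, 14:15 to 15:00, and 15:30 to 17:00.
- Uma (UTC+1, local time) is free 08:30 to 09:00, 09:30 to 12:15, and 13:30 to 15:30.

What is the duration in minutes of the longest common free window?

Aarav → UTC: 06:00–08:00, 09:45–10:30, 13:15–14:00.
Bob → UTC: 13:00–14:00, 15:30–15:45, 16:15–16:45, 17:15–18:00, 18:30–20:00.
Uma → UTC: 07:30–08:00, 08:30–11:15, 12:30–14:30.
Aarav ∩ Bob: 13:15–14:00.
Aarav ∩ Bob ∩ Uma: 13:15–14:00.
Single common window of 45 minutes.

45 minutes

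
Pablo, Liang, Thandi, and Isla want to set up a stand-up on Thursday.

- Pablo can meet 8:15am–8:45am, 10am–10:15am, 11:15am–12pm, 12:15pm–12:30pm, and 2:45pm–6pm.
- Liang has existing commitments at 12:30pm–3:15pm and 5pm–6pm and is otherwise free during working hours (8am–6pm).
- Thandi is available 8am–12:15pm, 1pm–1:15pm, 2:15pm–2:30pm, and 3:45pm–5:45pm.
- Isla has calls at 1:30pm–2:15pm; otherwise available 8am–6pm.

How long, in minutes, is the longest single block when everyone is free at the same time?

75 minutes

Liang free within 08:00–18:00: 08:00–12:30, 15:15–17:00.
Isla free within 08:00–18:00: 08:00–13:30, 14:15–18:00.
Pablo ∩ Liang: 08:15–08:45, 10:00–10:15, 11:15–12:00, 12:15–12:30, 15:15–17:00.
Pablo ∩ Liang ∩ Thandi: 08:15–08:45, 10:00–10:15, 11:15–12:00, 15:45–17:00.
Pablo ∩ Liang ∩ Thandi ∩ Isla: 08:15–08:45, 10:00–10:15, 11:15–12:00, 15:45–17:00.
Common window lengths: 30, 15, 45, 75 min; longest is 75.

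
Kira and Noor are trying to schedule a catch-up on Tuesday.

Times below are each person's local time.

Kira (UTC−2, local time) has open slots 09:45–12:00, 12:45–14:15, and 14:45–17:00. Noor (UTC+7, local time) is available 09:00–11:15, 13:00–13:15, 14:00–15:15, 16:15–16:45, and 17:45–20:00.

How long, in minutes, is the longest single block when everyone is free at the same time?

75 minutes

Kira → UTC: 11:45–14:00, 14:45–16:15, 16:45–19:00.
Noor → UTC: 02:00–04:15, 06:00–06:15, 07:00–08:15, 09:15–09:45, 10:45–13:00.
Kira ∩ Noor: 11:45–13:00.
Single common window of 75 minutes.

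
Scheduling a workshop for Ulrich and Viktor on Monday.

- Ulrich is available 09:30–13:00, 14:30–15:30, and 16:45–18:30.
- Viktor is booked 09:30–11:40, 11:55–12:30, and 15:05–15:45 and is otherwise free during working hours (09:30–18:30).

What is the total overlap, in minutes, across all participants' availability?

185 minutes

Viktor free within 09:30–18:30: 11:40–11:55, 12:30–15:05, 15:45–18:30.
Ulrich ∩ Viktor: 11:40–11:55, 12:30–13:00, 14:30–15:05, 16:45–18:30.
Total common minutes: 15 + 30 + 35 + 105 = 185.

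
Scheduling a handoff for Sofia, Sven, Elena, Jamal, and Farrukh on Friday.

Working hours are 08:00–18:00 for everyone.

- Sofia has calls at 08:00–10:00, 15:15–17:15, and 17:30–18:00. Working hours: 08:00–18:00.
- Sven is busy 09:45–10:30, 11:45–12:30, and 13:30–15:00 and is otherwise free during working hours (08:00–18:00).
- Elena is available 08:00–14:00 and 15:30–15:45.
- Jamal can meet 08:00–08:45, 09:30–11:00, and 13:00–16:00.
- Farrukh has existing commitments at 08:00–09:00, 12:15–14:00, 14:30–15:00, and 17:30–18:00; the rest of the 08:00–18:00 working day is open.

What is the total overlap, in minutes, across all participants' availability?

30 minutes

Sofia free within 08:00–18:00: 10:00–15:15, 17:15–17:30.
Sven free within 08:00–18:00: 08:00–09:45, 10:30–11:45, 12:30–13:30, 15:00–18:00.
Farrukh free within 08:00–18:00: 09:00–12:15, 14:00–14:30, 15:00–17:30.
Sofia ∩ Sven: 10:30–11:45, 12:30–13:30, 15:00–15:15, 17:15–17:30.
Sofia ∩ Sven ∩ Elena: 10:30–11:45, 12:30–13:30.
Sofia ∩ Sven ∩ Elena ∩ Jamal: 10:30–11:00, 13:00–13:30.
Sofia ∩ Sven ∩ Elena ∩ Jamal ∩ Farrukh: 10:30–11:00.
Total common minutes: 30.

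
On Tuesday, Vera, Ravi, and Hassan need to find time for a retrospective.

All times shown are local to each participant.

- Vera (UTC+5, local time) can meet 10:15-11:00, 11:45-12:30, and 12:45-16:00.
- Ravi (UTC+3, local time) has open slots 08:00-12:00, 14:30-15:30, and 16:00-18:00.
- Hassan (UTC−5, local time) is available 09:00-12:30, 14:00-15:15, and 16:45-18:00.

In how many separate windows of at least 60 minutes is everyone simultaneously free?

0

Vera → UTC: 05:15–06:00, 06:45–07:30, 07:45–11:00.
Ravi → UTC: 05:00–09:00, 11:30–12:30, 13:00–15:00.
Hassan → UTC: 14:00–17:30, 19:00–20:15, 21:45–23:00.
Vera ∩ Ravi: 05:15–06:00, 06:45–07:30, 07:45–09:00.
Vera ∩ Ravi ∩ Hassan: (none).
Windows ≥ 60 min: (none).
That's 0 windows.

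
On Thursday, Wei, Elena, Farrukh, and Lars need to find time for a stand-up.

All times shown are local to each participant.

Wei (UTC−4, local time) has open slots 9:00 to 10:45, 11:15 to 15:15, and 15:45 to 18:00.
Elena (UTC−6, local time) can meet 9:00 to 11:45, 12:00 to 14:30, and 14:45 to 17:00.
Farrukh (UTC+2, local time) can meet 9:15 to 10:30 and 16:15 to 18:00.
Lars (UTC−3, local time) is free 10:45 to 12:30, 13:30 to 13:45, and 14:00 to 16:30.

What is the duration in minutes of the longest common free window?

15 minutes

Wei → UTC: 13:00–14:45, 15:15–19:15, 19:45–22:00.
Elena → UTC: 15:00–17:45, 18:00–20:30, 20:45–23:00.
Farrukh → UTC: 07:15–08:30, 14:15–16:00.
Lars → UTC: 13:45–15:30, 16:30–16:45, 17:00–19:30.
Wei ∩ Elena: 15:15–17:45, 18:00–19:15, 19:45–20:30, 20:45–22:00.
Wei ∩ Elena ∩ Farrukh: 15:15–16:00.
Wei ∩ Elena ∩ Farrukh ∩ Lars: 15:15–15:30.
Single common window of 15 minutes.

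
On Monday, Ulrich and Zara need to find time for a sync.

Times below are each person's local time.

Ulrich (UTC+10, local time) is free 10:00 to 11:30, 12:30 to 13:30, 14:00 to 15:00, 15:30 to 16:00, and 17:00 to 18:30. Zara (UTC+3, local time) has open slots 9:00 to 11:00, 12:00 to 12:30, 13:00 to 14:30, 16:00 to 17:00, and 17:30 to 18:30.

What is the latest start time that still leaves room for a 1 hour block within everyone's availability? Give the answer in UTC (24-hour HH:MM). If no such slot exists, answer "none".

Ulrich → UTC: 00:00–01:30, 02:30–03:30, 04:00–05:00, 05:30–06:00, 07:00–08:30.
Zara → UTC: 06:00–08:00, 09:00–09:30, 10:00–11:30, 13:00–14:00, 14:30–15:30.
Ulrich ∩ Zara: 07:00–08:00.
Windows ≥ 60 min: 07:00–08:00.
Latest start in the last window 07:00–08:00 is 08:00 − 60 min = 07:00.

07:00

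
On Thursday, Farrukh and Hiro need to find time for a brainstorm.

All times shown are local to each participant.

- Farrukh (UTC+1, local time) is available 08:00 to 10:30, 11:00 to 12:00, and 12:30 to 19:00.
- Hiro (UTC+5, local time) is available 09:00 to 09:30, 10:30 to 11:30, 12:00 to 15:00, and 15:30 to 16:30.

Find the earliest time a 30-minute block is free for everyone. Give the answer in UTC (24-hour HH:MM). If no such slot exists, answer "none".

Farrukh → UTC: 07:00–09:30, 10:00–11:00, 11:30–18:00.
Hiro → UTC: 04:00–04:30, 05:30–06:30, 07:00–10:00, 10:30–11:30.
Farrukh ∩ Hiro: 07:00–09:30, 10:30–11:00.
Windows ≥ 30 min: 07:00–09:30, 10:30–11:00.
Earliest such window starts at 07:00.

07:00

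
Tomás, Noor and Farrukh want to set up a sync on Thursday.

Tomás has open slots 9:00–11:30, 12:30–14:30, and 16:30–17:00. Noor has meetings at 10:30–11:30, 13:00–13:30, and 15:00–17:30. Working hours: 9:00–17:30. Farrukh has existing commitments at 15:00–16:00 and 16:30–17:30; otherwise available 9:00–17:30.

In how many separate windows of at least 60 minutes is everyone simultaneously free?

Noor free within 09:00–17:30: 09:00–10:30, 11:30–13:00, 13:30–15:00.
Farrukh free within 09:00–17:30: 09:00–15:00, 16:00–16:30.
Tomás ∩ Noor: 09:00–10:30, 12:30–13:00, 13:30–14:30.
Tomás ∩ Noor ∩ Farrukh: 09:00–10:30, 12:30–13:00, 13:30–14:30.
Windows ≥ 60 min: 09:00–10:30, 13:30–14:30.
That's 2 windows.

2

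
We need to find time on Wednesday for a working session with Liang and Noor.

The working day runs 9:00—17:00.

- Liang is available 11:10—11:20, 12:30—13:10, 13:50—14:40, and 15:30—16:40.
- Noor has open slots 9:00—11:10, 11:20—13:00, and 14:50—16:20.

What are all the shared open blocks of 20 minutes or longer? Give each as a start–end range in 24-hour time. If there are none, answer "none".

Liang ∩ Noor: 12:30–13:00, 15:30–16:20.
Windows ≥ 20 min: 12:30–13:00, 15:30–16:20.

12:30–13:00, 15:30–16:20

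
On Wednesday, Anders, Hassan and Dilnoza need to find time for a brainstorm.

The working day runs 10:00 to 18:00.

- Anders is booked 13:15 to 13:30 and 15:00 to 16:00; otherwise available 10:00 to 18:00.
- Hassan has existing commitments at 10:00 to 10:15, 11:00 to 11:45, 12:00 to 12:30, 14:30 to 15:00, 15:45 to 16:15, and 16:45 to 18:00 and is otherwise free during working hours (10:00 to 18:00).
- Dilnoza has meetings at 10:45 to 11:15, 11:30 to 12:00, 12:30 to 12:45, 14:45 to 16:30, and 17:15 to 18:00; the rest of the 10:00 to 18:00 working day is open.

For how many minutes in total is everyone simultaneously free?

135 minutes

Anders free within 10:00–18:00: 10:00–13:15, 13:30–15:00, 16:00–18:00.
Hassan free within 10:00–18:00: 10:15–11:00, 11:45–12:00, 12:30–14:30, 15:00–15:45, 16:15–16:45.
Dilnoza free within 10:00–18:00: 10:00–10:45, 11:15–11:30, 12:00–12:30, 12:45–14:45, 16:30–17:15.
Anders ∩ Hassan: 10:15–11:00, 11:45–12:00, 12:30–13:15, 13:30–14:30, 16:15–16:45.
Anders ∩ Hassan ∩ Dilnoza: 10:15–10:45, 12:45–13:15, 13:30–14:30, 16:30–16:45.
Total common minutes: 30 + 30 + 60 + 15 = 135.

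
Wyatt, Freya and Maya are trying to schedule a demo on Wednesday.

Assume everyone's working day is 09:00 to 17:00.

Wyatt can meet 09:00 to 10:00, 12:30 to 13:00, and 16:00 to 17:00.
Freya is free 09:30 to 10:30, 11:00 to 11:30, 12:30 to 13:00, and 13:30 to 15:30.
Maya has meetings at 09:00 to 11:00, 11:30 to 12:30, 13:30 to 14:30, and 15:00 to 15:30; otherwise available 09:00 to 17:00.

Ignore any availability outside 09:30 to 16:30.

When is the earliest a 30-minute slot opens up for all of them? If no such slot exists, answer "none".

12:30

Maya free within 09:00–17:00: 11:00–11:30, 12:30–13:30, 14:30–15:00, 15:30–17:00.
Wyatt ∩ Freya: 09:30–10:00, 12:30–13:00.
Wyatt ∩ Freya ∩ Maya: 12:30–13:00.
Restricted to 09:30–16:30: 12:30–13:00.
Windows ≥ 30 min: 12:30–13:00.
Earliest such window starts at 12:30.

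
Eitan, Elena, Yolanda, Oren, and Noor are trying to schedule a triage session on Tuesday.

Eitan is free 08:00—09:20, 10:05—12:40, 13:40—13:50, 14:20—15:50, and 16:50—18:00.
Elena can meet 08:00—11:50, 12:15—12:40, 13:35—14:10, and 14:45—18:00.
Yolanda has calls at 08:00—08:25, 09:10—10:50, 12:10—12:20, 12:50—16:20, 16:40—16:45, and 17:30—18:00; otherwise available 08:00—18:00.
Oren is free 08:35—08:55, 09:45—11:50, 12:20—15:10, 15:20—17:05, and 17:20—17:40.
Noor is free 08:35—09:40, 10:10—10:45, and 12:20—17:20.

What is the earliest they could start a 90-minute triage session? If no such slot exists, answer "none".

Yolanda free within 08:00–18:00: 08:25–09:10, 10:50–12:10, 12:20–12:50, 16:20–16:40, 16:45–17:30.
Eitan ∩ Elena: 08:00–09:20, 10:05–11:50, 12:15–12:40, 13:40–13:50, 14:45–15:50, 16:50–18:00.
Eitan ∩ Elena ∩ Yolanda: 08:25–09:10, 10:50–11:50, 12:20–12:40, 16:50–17:30.
Eitan ∩ Elena ∩ Yolanda ∩ Oren: 08:35–08:55, 10:50–11:50, 12:20–12:40, 16:50–17:05, 17:20–17:30.
Eitan ∩ Elena ∩ Yolanda ∩ Oren ∩ Noor: 08:35–08:55, 12:20–12:40, 16:50–17:05.
Windows ≥ 90 min: (none).

none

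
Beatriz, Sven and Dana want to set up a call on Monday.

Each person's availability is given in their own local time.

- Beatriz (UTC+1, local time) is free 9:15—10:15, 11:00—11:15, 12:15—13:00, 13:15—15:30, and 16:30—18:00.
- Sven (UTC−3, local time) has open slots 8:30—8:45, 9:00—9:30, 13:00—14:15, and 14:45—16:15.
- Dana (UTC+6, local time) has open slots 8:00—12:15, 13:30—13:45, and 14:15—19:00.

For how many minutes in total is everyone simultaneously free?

30 minutes

Beatriz → UTC: 08:15–09:15, 10:00–10:15, 11:15–12:00, 12:15–14:30, 15:30–17:00.
Sven → UTC: 11:30–11:45, 12:00–12:30, 16:00–17:15, 17:45–19:15.
Dana → UTC: 02:00–06:15, 07:30–07:45, 08:15–13:00.
Beatriz ∩ Sven: 11:30–11:45, 12:15–12:30, 16:00–17:00.
Beatriz ∩ Sven ∩ Dana: 11:30–11:45, 12:15–12:30.
Total common minutes: 15 + 15 = 30.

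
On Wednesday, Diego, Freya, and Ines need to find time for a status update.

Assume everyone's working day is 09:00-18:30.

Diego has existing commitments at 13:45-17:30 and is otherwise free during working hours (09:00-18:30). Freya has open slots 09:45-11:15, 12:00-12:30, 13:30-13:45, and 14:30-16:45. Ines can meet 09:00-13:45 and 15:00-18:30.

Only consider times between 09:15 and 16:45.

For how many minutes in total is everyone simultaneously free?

Diego free within 09:00–18:30: 09:00–13:45, 17:30–18:30.
Diego ∩ Freya: 09:45–11:15, 12:00–12:30, 13:30–13:45.
Diego ∩ Freya ∩ Ines: 09:45–11:15, 12:00–12:30, 13:30–13:45.
Restricted to 09:15–16:45: 09:45–11:15, 12:00–12:30, 13:30–13:45.
Total common minutes: 90 + 30 + 15 = 135.

135 minutes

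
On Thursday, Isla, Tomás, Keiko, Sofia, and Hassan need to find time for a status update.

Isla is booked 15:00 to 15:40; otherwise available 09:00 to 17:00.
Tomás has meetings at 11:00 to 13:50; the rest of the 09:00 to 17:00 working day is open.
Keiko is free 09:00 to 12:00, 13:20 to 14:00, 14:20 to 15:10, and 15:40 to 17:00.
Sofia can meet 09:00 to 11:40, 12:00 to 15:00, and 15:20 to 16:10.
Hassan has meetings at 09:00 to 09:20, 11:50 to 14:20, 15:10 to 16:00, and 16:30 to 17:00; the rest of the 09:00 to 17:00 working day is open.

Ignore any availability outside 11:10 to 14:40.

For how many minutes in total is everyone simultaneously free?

Isla free within 09:00–17:00: 09:00–15:00, 15:40–17:00.
Tomás free within 09:00–17:00: 09:00–11:00, 13:50–17:00.
Hassan free within 09:00–17:00: 09:20–11:50, 14:20–15:10, 16:00–16:30.
Isla ∩ Tomás: 09:00–11:00, 13:50–15:00, 15:40–17:00.
Isla ∩ Tomás ∩ Keiko: 09:00–11:00, 13:50–14:00, 14:20–15:00, 15:40–17:00.
Isla ∩ Tomás ∩ Keiko ∩ Sofia: 09:00–11:00, 13:50–14:00, 14:20–15:00, 15:40–16:10.
Isla ∩ Tomás ∩ Keiko ∩ Sofia ∩ Hassan: 09:20–11:00, 14:20–15:00, 16:00–16:10.
Restricted to 11:10–14:40: 14:20–14:40.
Total common minutes: 20.

20 minutes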